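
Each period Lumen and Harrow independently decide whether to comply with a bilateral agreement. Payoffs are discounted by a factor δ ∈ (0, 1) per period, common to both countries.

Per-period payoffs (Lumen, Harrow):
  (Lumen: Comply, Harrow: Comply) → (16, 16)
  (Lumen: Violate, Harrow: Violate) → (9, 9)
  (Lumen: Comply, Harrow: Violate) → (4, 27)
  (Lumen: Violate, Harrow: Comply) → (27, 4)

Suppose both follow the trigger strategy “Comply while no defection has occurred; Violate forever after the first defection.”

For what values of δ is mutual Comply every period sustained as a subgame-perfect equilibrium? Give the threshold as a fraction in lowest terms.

11/18

Cooperation forever yields 16 each period: 16/(1−δ).
Deviating yields 27 once, then 9 forever: 27 + 9δ/(1−δ).
No profitable deviation requires 16/(1−δ) ≥ 27 + 9δ/(1−δ).
Multiplying by (1−δ): 16 ≥ 27(1−δ) + 9δ = 27 − 18δ.
So 18δ ≥ 11, i.e. δ ≥ 11/18.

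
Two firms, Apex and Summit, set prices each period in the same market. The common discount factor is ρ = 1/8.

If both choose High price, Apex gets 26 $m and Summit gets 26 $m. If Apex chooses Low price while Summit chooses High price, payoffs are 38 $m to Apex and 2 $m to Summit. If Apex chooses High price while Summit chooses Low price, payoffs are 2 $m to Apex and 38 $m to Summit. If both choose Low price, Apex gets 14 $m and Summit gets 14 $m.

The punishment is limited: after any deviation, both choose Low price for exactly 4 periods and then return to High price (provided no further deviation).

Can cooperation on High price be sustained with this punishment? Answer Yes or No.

No

Comparing payoff streams over the 5 periods until play realigns: cooperate → 26(1+ρ+…+ρ^4); deviate → 38 + 14(ρ+…+ρ^4).
Cooperation is sustained iff (26−14)(ρ+…+ρ^4) ≥ 38−26.
ρ+…+ρ^4 = 1/8·(1−(1/8)^4)/(1−1/8) = 0.1428, and (38−26)/(26−14) = 1.0000.
0.1428 < 1.0000, so cooperation is not sustainable.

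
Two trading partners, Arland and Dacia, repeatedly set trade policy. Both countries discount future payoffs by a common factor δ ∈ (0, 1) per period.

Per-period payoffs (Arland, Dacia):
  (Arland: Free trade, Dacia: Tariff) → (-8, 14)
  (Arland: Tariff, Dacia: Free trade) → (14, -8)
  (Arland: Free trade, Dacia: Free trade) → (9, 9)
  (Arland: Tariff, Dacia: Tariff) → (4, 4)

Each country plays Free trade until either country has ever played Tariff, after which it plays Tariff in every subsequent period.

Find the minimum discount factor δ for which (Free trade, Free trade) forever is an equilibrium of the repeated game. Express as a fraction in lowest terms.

Under grim trigger the critical discount factor is (T−C)/(T−P) with T = 14, C = 9, P = 4.
δ* = (14−9)/(14−4) = 5/10 = 1/2.

1/2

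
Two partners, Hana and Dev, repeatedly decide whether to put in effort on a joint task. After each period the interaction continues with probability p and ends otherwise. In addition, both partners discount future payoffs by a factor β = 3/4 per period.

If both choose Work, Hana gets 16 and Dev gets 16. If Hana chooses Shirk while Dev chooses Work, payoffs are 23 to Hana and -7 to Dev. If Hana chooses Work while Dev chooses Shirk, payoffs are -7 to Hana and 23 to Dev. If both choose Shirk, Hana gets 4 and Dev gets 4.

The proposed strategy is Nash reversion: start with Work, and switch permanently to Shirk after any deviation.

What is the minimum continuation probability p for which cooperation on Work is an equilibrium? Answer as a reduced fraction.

28/57

With continuation probability p and discount β, the effective per-period discount factor is βp.
Grim-trigger IC: βp ≥ (23−16)/(23−4) = 7/19.
So p ≥ (7/19)/(3/4) = 28/57.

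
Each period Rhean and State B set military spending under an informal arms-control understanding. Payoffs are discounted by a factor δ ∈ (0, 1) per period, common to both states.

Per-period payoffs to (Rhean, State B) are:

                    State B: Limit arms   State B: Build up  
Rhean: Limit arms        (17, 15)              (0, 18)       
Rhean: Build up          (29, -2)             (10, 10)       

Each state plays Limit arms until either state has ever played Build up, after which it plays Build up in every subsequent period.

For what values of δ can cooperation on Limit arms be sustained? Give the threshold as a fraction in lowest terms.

12/19

For Rhean: deviation gain 29−17 = 12, per-period punishment loss 17−10 = 7. IC gives δ ≥ 12/19.
For State B: gain 3, loss 5 per period, so δ ≥ 3/8.
The tighter constraint is Rhean's, so cooperation needs δ ≥ 12/19.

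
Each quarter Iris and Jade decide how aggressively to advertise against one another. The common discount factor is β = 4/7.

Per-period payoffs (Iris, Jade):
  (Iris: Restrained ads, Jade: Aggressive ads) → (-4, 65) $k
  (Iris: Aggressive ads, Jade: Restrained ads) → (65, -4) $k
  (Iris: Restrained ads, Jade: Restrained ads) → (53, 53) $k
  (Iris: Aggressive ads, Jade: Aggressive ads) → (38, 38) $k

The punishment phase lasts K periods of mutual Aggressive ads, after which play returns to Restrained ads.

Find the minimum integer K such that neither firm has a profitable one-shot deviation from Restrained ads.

2

No profitable deviation requires (53−38)(β+…+β^K) ≥ 65−53, i.e. β+…+β^K ≥ 4/5 ≈ 0.8000.
With β = 4/7, the partial sums are K=1: 0.5714, K=2: 0.8980.
K = 2 is the first length at which the sum reaches 0.8000.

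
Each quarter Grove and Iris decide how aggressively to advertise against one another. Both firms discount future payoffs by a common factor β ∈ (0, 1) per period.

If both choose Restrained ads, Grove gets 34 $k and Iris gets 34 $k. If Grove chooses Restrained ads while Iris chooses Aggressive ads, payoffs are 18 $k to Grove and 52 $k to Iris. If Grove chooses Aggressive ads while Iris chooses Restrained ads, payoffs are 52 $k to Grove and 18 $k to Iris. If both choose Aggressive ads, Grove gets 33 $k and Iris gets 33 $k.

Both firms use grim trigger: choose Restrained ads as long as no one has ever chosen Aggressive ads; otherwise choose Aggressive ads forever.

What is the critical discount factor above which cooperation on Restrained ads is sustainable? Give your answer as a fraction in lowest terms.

18/19

Cooperation forever yields 34 each period: 34/(1−β).
Deviating yields 52 once, then 33 forever: 52 + 33β/(1−β).
No profitable deviation requires 34/(1−β) ≥ 52 + 33β/(1−β).
Multiplying by (1−β): 34 ≥ 52(1−β) + 33β = 52 − 19β.
So 19β ≥ 18, i.e. β ≥ 18/19.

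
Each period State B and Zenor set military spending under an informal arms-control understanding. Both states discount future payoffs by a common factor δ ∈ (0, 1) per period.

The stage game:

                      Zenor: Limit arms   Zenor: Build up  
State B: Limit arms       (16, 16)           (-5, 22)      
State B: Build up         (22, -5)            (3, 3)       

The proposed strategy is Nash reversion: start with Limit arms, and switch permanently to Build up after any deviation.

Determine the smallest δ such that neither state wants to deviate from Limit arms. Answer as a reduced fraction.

Cooperation forever yields 16 each period: 16/(1−δ).
Deviating yields 22 once, then 3 forever: 22 + 3δ/(1−δ).
No profitable deviation requires 16/(1−δ) ≥ 22 + 3δ/(1−δ).
Multiplying by (1−δ): 16 ≥ 22(1−δ) + 3δ = 22 − 19δ.
So 19δ ≥ 6, i.e. δ ≥ 6/19.

6/19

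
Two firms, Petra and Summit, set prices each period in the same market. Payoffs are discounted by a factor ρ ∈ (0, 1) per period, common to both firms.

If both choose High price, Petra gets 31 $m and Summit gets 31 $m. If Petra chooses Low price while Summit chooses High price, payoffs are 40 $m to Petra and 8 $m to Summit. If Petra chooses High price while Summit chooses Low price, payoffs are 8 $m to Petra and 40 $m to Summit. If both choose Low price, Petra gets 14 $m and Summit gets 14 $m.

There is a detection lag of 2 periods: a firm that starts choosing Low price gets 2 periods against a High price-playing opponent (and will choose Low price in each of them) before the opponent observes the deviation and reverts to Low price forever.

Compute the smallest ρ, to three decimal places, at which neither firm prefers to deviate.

0.588

A deviator earns 40 for 2 periods, then 14 forever; cooperating earns 31 forever. Multiplying the IC by (1−ρ):
31 ≥ 40(1−ρ^2) + 14ρ^2, so 26·ρ^2 ≥ 9 and ρ^2 ≥ 9/26.
ρ ≥ (9/26)^(1/2) ≈ 0.588.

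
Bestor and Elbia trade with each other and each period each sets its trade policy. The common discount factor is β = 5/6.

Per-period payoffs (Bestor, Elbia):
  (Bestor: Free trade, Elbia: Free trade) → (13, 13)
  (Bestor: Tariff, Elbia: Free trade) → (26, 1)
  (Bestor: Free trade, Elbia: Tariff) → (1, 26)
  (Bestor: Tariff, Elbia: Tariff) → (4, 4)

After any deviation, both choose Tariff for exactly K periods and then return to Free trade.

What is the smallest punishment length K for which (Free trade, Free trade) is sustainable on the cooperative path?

2

No profitable deviation requires (13−4)(β+…+β^K) ≥ 26−13, i.e. β+…+β^K ≥ 13/9 ≈ 1.4444.
With β = 5/6, the partial sums are K=1: 0.8333, K=2: 1.5278.
K = 2 is the first length at which the sum reaches 1.4444.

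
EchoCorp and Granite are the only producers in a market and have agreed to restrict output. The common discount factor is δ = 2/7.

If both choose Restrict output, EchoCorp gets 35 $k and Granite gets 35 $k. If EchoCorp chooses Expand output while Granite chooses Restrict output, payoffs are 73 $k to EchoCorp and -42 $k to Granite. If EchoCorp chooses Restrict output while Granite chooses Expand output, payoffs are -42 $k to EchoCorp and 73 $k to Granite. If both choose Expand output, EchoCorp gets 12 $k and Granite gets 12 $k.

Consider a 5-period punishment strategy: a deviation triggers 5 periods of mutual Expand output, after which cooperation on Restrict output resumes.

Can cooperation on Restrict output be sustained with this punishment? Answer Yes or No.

No

A one-shot deviation gives 73 now, then 12 for 5 periods, then back to 35.
Gain from deviating: (73−35) today; loss: (35−12) in each of the next 5 periods.
No-deviation condition: (35−12)(δ+…+δ^5) ≥ 73−35, i.e. δ+…+δ^5 ≥ 38/23.
At δ = 2/7: δ+…+δ^5 = 0.3992 < 1.6522.
So cooperation is not sustainable.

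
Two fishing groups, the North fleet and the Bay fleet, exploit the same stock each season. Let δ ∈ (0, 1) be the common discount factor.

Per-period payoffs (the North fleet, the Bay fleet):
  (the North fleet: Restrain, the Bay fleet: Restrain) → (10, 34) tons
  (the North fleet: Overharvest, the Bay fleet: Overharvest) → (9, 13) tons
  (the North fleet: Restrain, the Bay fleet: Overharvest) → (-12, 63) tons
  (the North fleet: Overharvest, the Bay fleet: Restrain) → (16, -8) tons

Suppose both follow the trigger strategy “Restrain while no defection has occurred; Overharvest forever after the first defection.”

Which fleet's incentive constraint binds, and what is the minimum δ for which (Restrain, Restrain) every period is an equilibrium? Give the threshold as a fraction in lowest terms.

the North fleet's threshold: (16−10)/(16−9) = 6/7.
the Bay fleet's threshold: (63−34)/(63−13) = 29/50.
6/7 > 29/50, so the North fleet binds and δ* = 6/7.

the North fleet; δ ≥ 6/7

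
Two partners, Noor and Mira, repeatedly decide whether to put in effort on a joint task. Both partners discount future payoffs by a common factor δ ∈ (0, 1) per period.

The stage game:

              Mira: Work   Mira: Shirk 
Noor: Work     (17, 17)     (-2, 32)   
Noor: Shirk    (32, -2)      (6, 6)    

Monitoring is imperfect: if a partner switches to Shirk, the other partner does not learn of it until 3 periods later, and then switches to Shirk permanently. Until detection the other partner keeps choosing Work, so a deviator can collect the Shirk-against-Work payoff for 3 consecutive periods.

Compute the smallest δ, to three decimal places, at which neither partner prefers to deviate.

Deviating for the 3 undetected periods gains 32−17 = 15 per period over cooperation, then loses 17−6 = 11 per period forever once punishment starts.
Gain: 15(1 + δ + … + δ^2); loss: 11·δ^3/(1−δ).
No profitable deviation ⇔ 15(1−δ^3) ≤ 11·δ^3, i.e. δ^3 ≥ 15/(15+11) = 15/26.
Hence δ ≥ (15/26)^(1/3) ≈ 0.832.

0.832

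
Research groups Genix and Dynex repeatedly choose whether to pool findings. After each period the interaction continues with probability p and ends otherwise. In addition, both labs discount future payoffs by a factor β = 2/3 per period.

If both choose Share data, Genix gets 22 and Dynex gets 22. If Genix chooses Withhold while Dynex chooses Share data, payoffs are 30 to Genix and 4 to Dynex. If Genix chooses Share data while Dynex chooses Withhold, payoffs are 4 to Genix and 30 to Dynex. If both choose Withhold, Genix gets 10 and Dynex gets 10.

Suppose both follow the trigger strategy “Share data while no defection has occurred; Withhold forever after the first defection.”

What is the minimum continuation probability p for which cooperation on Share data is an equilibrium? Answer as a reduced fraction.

Expected continuation weight on next period's payoff is β·p = 2/3·p, which plays the role of the discount factor.
Cooperation requires 2/3·p ≥ (30−22)/(30−10) = 2/5, hence p ≥ 3/5.

3/5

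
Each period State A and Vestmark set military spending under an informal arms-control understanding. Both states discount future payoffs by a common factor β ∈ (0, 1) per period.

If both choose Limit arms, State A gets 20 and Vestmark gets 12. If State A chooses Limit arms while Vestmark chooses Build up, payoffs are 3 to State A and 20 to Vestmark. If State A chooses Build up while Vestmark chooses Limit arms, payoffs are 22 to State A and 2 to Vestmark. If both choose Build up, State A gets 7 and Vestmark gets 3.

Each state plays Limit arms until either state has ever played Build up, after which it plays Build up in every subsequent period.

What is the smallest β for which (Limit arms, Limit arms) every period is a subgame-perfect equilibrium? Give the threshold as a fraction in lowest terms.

8/17

State A's threshold: (22−20)/(22−7) = 2/15.
Vestmark's threshold: (20−12)/(20−3) = 8/17.
2/15 < 8/17, so Vestmark binds and β* = 8/17.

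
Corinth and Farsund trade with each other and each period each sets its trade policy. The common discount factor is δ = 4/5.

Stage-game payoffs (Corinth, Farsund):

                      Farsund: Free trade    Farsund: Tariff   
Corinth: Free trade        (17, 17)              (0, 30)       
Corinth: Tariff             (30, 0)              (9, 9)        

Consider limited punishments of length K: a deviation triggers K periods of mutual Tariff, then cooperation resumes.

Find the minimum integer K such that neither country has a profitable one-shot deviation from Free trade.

3

No profitable deviation requires (17−9)(δ+…+δ^K) ≥ 30−17, i.e. δ+…+δ^K ≥ 13/8 ≈ 1.6250.
With δ = 4/5, the partial sums are K=1: 0.8000, K=2: 1.4400, K=3: 1.9520.
K = 3 is the first length at which the sum reaches 1.6250.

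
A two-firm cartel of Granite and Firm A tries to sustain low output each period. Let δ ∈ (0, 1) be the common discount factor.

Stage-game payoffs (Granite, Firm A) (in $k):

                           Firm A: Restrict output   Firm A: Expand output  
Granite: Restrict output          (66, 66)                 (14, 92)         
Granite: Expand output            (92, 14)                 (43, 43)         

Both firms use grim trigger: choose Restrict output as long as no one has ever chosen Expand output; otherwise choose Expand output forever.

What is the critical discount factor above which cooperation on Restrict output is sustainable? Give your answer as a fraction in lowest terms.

26/49

One-period gain from deviating is 92 − 66 = 26. The loss is 66 − 43 = 23 in every subsequent period, with present value 23·δ/(1−δ).
Deviation is unprofitable when 23·δ/(1−δ) ≥ 26, i.e. δ/(1−δ) ≥ 26/23.
Equivalently δ ≥ 26/(26+23) = 26/49.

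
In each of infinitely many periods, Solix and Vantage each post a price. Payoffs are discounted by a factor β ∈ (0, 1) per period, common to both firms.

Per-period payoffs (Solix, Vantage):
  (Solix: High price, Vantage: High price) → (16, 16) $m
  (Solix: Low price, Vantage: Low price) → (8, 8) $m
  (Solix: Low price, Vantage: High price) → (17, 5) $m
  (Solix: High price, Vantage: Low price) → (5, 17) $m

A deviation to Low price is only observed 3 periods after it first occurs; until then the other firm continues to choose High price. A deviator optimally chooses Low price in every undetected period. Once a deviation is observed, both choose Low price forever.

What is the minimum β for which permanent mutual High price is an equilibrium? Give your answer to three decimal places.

0.481

A deviator earns 17 for 3 periods, then 8 forever; cooperating earns 16 forever. Multiplying the IC by (1−β):
16 ≥ 17(1−β^3) + 8β^3, so 9·β^3 ≥ 1 and β^3 ≥ 1/9.
β ≥ (1/9)^(1/3) ≈ 0.481.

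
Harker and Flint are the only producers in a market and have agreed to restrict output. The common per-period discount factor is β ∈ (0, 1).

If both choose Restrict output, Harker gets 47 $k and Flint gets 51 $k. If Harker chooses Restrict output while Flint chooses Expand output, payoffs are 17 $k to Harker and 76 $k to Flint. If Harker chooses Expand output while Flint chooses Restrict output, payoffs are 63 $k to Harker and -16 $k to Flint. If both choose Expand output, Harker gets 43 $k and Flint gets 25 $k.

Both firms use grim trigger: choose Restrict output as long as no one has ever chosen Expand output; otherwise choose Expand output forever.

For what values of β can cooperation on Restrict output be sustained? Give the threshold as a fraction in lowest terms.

4/5

For Harker: deviation gain 63−47 = 16, per-period punishment loss 47−43 = 4. IC gives β ≥ 16/20 = 4/5.
For Flint: gain 25, loss 26 per period, so β ≥ 25/51.
The tighter constraint is Harker's, so cooperation needs β ≥ 4/5.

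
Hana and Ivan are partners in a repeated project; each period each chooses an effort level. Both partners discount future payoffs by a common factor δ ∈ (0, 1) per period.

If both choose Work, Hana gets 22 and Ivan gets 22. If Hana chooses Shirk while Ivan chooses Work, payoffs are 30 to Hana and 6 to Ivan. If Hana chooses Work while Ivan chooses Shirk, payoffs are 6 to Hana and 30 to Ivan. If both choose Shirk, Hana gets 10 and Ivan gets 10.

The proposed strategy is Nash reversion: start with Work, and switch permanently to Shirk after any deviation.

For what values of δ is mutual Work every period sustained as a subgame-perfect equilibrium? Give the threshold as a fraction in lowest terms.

One-period gain from deviating is 30 − 22 = 8. The loss is 22 − 10 = 12 in every subsequent period, with present value 12·δ/(1−δ).
Deviation is unprofitable when 12·δ/(1−δ) ≥ 8, i.e. δ/(1−δ) ≥ 2/3.
Equivalently δ ≥ 8/(8+12) = 2/5.

2/5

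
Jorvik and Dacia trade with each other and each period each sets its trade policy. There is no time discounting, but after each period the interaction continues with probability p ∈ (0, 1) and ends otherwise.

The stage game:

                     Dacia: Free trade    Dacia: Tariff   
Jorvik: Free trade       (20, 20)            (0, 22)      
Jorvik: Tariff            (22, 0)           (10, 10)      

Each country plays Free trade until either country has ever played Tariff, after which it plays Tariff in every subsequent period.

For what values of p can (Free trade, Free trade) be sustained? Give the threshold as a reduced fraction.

1/6

Expected cooperation value is 20 + p·20 + p²·20 + … = 20/(1−p); deviation gives 22 + p·10/(1−p).
20 ≥ 22(1−p) + 10p ⇒ 12p ≥ 2 ⇒ p ≥ 2/12 = 1/6.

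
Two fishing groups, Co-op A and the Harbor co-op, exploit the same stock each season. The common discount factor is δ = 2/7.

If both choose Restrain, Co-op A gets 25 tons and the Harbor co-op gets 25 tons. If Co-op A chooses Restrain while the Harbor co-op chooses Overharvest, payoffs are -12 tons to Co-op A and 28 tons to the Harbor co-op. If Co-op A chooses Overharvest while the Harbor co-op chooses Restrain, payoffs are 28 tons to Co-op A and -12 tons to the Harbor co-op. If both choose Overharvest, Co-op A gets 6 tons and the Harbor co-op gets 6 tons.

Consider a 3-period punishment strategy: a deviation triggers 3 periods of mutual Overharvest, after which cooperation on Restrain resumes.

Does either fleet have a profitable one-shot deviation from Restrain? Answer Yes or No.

IC: δ+…+δ^3 ≥ (28−25)/(25−6) = 3/19.
At δ = 2/7: partial sum = 0.3907 ≥ 0.1579. Cooperation sustainable.

No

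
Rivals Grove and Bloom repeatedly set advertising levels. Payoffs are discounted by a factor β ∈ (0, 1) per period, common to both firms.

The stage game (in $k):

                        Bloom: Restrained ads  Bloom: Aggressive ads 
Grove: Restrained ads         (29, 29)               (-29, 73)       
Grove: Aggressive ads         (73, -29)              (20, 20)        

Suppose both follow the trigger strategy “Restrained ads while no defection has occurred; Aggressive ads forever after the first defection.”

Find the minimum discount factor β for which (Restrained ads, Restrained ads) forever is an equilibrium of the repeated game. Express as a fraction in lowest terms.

44/53

29/(1−β) ≥ 73 + 20β/(1−β)
29 ≥ 73 − 53β
β ≥ 44/53.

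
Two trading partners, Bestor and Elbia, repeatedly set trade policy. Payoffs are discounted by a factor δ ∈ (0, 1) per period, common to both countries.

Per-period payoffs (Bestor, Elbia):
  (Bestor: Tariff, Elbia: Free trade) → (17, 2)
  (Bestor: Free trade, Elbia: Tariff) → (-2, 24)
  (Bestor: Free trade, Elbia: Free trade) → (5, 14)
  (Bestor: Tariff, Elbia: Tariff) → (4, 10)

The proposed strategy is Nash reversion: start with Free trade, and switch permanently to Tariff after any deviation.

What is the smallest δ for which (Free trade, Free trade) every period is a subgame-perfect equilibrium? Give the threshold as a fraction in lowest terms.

12/13

Bestor: cooperation gives 5 each period; deviation gives 17 once then 4 forever.
  5/(1−δ) ≥ 17 + 4δ/(1−δ) ⇒ δ ≥ 12/13.
Elbia: cooperation gives 14 each period; deviation gives 24 once then 10 forever.
  δ ≥ 10/14 = 5/7.
Both must hold, so the binding constraint is Bestor's: δ ≥ 12/13.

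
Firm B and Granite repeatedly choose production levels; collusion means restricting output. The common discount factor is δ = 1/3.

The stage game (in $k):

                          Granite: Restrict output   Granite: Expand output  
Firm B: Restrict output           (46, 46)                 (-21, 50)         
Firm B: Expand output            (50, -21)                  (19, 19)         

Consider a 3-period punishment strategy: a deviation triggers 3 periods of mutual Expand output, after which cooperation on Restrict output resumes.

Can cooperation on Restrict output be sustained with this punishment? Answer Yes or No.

A one-shot deviation gives 50 now, then 19 for 3 periods, then back to 46.
Gain from deviating: (50−46) today; loss: (46−19) in each of the next 3 periods.
No-deviation condition: (46−19)(δ+…+δ^3) ≥ 50−46, i.e. δ+…+δ^3 ≥ 4/27.
At δ = 1/3: δ+…+δ^3 = 0.4815 ≥ 0.1481.
So cooperation is sustainable.

Yes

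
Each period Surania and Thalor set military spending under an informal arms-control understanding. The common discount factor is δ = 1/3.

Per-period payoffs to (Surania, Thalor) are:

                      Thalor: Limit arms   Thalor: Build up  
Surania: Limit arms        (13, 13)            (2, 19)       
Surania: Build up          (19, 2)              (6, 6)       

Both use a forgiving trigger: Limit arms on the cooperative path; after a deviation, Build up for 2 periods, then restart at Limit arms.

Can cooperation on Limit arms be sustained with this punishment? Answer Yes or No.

No

IC: δ+…+δ^2 ≥ (19−13)/(13−6) = 6/7.
At δ = 1/3: partial sum = 0.4444 < 0.8571. Cooperation not sustainable.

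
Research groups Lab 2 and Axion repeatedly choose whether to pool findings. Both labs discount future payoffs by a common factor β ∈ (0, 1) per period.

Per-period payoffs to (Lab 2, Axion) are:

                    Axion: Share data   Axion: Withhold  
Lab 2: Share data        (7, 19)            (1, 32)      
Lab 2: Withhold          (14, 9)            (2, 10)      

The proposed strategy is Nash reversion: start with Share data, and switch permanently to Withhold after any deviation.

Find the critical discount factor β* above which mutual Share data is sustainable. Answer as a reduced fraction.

13/22

For Lab 2: deviation gain 14−7 = 7, per-period punishment loss 7−2 = 5. IC gives β ≥ 7/12.
For Axion: gain 13, loss 9 per period, so β ≥ 13/22.
The tighter constraint is Axion's, so cooperation needs β ≥ 13/22.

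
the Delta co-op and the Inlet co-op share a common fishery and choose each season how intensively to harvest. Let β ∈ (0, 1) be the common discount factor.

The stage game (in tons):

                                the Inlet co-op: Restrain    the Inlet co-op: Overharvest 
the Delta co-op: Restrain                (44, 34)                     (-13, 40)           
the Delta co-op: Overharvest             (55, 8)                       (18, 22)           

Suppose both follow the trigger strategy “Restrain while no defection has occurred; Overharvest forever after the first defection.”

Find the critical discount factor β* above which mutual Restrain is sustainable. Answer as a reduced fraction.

the Delta co-op's threshold: (55−44)/(55−18) = 11/37.
the Inlet co-op's threshold: (40−34)/(40−22) = 1/3.
11/37 < 1/3, so the Inlet co-op binds and β* = 1/3.

1/3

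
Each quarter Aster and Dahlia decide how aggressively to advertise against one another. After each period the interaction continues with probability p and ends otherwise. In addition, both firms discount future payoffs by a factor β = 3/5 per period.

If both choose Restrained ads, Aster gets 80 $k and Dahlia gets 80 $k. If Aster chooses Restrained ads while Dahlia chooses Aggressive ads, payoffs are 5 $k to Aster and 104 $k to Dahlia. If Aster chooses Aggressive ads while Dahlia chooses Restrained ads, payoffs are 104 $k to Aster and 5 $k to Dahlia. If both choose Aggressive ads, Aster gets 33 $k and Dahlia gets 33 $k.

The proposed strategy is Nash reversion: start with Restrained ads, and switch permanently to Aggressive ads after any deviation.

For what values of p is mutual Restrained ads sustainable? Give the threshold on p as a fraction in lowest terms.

Expected continuation weight on next period's payoff is β·p = 3/5·p, which plays the role of the discount factor.
Cooperation requires 3/5·p ≥ (104−80)/(104−33) = 24/71, hence p ≥ 40/71.

40/71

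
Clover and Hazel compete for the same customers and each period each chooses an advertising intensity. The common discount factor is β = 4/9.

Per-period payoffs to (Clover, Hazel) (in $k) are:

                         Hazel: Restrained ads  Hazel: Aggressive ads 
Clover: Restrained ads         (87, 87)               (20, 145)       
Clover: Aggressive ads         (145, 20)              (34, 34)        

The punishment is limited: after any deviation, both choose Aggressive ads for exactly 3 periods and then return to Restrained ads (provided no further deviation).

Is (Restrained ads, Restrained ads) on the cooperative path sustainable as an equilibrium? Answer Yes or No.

No

IC: β+…+β^3 ≥ (145−87)/(87−34) = 58/53.
At β = 4/9: partial sum = 0.7298 < 1.0943. Cooperation not sustainable.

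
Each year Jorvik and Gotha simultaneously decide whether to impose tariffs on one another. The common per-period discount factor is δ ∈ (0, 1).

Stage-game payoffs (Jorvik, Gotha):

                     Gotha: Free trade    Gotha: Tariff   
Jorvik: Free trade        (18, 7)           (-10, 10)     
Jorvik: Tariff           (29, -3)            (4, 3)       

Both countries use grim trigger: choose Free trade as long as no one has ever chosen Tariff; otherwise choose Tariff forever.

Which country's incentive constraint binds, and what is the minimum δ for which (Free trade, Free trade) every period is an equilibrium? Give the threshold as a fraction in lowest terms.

Jorvik's threshold: (29−18)/(29−4) = 11/25.
Gotha's threshold: (10−7)/(10−3) = 3/7.
11/25 > 3/7, so Jorvik binds and δ* = 11/25.

Jorvik; δ ≥ 11/25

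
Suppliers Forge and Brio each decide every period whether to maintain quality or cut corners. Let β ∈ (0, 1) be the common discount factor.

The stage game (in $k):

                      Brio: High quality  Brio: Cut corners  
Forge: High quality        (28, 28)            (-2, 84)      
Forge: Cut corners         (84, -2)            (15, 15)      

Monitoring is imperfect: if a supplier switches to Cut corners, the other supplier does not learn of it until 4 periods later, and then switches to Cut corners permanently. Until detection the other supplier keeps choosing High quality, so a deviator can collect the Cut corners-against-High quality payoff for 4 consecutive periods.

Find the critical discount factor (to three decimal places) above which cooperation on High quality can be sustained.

0.949

The best deviation is to choose Cut corners for all 4 undetected periods, earning 84 each, then 15 forever once detected.
Deviation value: 84(1−β^4)/(1−β) + 15β^4/(1−β); cooperation value: 28/(1−β).
IC: 28 ≥ 84(1−β^4) + 15β^4 = 84 − 69β^4.
So β^4 ≥ 56/69, giving β ≥ (56/69)^(1/4) ≈ 0.949.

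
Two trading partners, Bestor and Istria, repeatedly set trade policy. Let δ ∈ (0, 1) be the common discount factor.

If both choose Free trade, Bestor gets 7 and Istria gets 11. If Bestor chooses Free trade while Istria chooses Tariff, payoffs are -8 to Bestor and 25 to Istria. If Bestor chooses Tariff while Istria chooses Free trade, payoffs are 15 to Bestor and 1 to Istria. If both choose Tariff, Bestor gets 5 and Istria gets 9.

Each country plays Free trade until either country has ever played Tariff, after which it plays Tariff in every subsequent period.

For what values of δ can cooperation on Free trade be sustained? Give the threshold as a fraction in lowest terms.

7/8

Bestor: cooperation gives 7 each period; deviation gives 15 once then 5 forever.
  7/(1−δ) ≥ 15 + 5δ/(1−δ) ⇒ δ ≥ 8/10 = 4/5.
Istria: cooperation gives 11 each period; deviation gives 25 once then 9 forever.
  δ ≥ 14/16 = 7/8.
Both must hold, so the binding constraint is Istria's: δ ≥ 7/8.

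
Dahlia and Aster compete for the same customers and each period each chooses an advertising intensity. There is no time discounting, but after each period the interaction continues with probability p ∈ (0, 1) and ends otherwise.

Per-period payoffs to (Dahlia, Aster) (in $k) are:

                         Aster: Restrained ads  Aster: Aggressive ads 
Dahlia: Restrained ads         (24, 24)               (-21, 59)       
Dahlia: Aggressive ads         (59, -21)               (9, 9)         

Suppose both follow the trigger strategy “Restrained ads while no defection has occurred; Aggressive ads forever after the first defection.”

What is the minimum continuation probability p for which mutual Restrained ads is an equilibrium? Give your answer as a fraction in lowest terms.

With no time discounting, the continuation probability p plays the role of the discount factor.
Grim-trigger IC: 24/(1−p) ≥ 59 + 9p/(1−p) ⇒ p ≥ (59−24)/(59−9) = 7/10.

7/10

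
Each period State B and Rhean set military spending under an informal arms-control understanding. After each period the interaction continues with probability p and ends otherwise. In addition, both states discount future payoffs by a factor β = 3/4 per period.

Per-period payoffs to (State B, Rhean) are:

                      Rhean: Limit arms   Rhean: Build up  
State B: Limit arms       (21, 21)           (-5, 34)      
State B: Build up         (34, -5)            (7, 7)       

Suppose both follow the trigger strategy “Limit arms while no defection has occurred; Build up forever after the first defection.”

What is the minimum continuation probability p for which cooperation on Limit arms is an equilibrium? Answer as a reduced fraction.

With continuation probability p and discount β, the effective per-period discount factor is βp.
Grim-trigger IC: βp ≥ (34−21)/(34−7) = 13/27.
So p ≥ (13/27)/(3/4) = 52/81.

52/81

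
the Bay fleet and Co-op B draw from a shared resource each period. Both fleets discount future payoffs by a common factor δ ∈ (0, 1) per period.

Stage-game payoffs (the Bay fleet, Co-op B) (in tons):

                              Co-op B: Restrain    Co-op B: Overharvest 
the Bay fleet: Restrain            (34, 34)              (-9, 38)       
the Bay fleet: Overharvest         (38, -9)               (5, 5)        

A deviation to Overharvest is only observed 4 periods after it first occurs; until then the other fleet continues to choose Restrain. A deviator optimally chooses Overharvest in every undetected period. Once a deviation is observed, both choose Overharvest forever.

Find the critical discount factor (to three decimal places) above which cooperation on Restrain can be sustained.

Deviating for the 4 undetected periods gains 38−34 = 4 per period over cooperation, then loses 34−5 = 29 per period forever once punishment starts.
Gain: 4(1 + δ + … + δ^3); loss: 29·δ^4/(1−δ).
No profitable deviation ⇔ 4(1−δ^4) ≤ 29·δ^4, i.e. δ^4 ≥ 4/(4+29) = 4/33.
Hence δ ≥ (4/33)^(1/4) ≈ 0.590.

0.590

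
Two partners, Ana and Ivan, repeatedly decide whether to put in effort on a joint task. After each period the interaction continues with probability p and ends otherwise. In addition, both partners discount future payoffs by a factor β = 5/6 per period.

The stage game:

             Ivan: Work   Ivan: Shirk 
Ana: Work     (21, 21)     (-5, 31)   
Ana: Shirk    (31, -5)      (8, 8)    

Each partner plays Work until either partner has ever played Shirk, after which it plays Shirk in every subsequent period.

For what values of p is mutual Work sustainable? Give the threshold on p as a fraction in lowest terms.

Expected continuation weight on next period's payoff is β·p = 5/6·p, which plays the role of the discount factor.
Cooperation requires 5/6·p ≥ (31−21)/(31−8) = 10/23, hence p ≥ 12/23.

12/23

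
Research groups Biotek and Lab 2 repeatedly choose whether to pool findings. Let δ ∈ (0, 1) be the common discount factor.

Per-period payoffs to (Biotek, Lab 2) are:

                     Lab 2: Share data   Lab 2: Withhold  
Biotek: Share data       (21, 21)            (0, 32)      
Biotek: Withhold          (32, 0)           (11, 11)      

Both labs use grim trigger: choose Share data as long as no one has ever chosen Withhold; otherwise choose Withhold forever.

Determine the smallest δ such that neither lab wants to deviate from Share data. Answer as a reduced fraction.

Cooperation forever yields 21 each period: 21/(1−δ).
Deviating yields 32 once, then 11 forever: 32 + 11δ/(1−δ).
No profitable deviation requires 21/(1−δ) ≥ 32 + 11δ/(1−δ).
Multiplying by (1−δ): 21 ≥ 32(1−δ) + 11δ = 32 − 21δ.
So 21δ ≥ 11, i.e. δ ≥ 11/21.

11/21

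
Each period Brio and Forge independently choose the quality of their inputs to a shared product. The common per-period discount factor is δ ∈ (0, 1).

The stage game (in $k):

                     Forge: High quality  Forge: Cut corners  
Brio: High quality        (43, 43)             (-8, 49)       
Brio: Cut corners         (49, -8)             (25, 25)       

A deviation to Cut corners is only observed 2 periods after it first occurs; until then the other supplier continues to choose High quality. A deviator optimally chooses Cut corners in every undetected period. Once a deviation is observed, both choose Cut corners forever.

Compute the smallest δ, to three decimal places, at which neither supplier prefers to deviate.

The best deviation is to choose Cut corners for all 2 undetected periods, earning 49 each, then 25 forever once detected.
Deviation value: 49(1−δ^2)/(1−δ) + 25δ^2/(1−δ); cooperation value: 43/(1−δ).
IC: 43 ≥ 49(1−δ^2) + 25δ^2 = 49 − 24δ^2.
So δ^2 ≥ 6/24 = 1/4, giving δ ≥ (1/4)^(1/2) ≈ 0.500.

0.500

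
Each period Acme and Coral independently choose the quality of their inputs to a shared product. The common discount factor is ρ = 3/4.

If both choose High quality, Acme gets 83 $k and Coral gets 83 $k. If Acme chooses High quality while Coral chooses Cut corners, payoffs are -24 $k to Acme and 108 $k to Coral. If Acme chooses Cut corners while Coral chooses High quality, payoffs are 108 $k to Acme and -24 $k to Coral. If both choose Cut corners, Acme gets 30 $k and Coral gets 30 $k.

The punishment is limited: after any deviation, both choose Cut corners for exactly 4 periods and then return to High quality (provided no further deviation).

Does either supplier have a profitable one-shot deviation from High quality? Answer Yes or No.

Comparing payoff streams over the 5 periods until play realigns: cooperate → 83(1+ρ+…+ρ^4); deviate → 108 + 30(ρ+…+ρ^4).
Cooperation is sustained iff (83−30)(ρ+…+ρ^4) ≥ 108−83.
ρ+…+ρ^4 = 3/4·(1−(3/4)^4)/(1−3/4) = 2.0508, and (108−83)/(83−30) = 0.4717.
2.0508 ≥ 0.4717, so cooperation is sustainable.

No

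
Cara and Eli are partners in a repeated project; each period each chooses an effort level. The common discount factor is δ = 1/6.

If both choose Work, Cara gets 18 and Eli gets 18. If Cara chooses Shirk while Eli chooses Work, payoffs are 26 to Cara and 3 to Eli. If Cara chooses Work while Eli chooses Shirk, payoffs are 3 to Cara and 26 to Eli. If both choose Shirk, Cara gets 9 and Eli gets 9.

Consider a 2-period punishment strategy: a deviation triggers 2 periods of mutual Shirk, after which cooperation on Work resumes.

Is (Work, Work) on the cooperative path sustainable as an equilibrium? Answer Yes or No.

No

A one-shot deviation gives 26 now, then 9 for 2 periods, then back to 18.
Gain from deviating: (26−18) today; loss: (18−9) in each of the next 2 periods.
No-deviation condition: (18−9)(δ+…+δ^2) ≥ 26−18, i.e. δ+…+δ^2 ≥ 8/9.
At δ = 1/6: δ+…+δ^2 = 0.1944 < 0.8889.
So cooperation is not sustainable.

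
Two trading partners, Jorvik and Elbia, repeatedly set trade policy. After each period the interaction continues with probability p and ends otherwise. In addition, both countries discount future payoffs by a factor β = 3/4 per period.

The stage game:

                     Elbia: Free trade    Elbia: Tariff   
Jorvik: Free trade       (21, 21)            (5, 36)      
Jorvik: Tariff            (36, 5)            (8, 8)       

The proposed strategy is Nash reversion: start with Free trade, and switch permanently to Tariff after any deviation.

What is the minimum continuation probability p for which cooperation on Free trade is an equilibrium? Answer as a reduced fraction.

5/7

Expected continuation weight on next period's payoff is β·p = 3/4·p, which plays the role of the discount factor.
Cooperation requires 3/4·p ≥ (36−21)/(36−8) = 15/28, hence p ≥ 5/7.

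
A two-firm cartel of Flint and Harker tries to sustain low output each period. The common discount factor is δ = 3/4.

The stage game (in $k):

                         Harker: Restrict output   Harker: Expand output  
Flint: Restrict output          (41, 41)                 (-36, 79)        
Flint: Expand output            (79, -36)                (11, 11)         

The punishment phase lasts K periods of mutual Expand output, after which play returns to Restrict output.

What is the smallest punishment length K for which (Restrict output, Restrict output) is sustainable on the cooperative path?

Need Σ_{k=1}^{K} δ^k ≥ (79−41)/(41−11) = 1.2667 at δ = 3/4.
At K = 1 the sum is 0.7500 < 1.2667; at K = 2 it is 1.3125 ≥ 1.2667.
So the minimum punishment length is K = 2.

2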